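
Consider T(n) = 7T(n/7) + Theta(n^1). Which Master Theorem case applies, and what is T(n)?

Master Theorem for T(n) = 7T(n/7) + O(n^1):

a = 7, b = 7, c = 1
log_b(a) = log_7(7) = 1.0000

Case 2: c = 1 = log_7(7) = 1.0000
T(n) = O(n^1 log n) = O(n log n)

For T(n) = 7T(n/7) + O(n^1): log_7(7) = 1.0000. This is Case 2 of the Master Theorem (c = log_b(a), equal work at all levels), giving O(n log n).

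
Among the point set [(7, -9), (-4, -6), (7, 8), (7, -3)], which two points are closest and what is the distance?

Computing all pairwise distances among 4 points:

d((7, -9), (-4, -6)) = 11.4018
d((7, -9), (7, 8)) = 17.0
d((7, -9), (7, -3)) = 6.0 <-- minimum
d((-4, -6), (7, 8)) = 17.8045
d((-4, -6), (7, -3)) = 11.4018
d((7, 8), (7, -3)) = 11.0

Closest pair: (7, -9) and (7, -3) with distance 6.0

The closest pair is (7, -9) and (7, -3) with Euclidean distance 6.0. For 4 points, brute-force pairwise comparison is shown above. For large n, the divide-and-conquer algorithm (sort by x, recurse on halves, check the dividing strip) achieves O(n log n).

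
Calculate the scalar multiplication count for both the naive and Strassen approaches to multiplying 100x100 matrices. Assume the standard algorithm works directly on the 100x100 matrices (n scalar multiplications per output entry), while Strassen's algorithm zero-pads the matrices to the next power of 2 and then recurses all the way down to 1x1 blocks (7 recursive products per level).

Matrix multiplication for 100x100 matrices:

Strassen's algorithm requires power-of-2 dimensions. Pad 100x100 to 128x128 (next power of 2).

Standard algorithm: 100^3 = 1000000 multiplications
Strassen's algorithm: 7^(log2(128)) = 7^7 = 823543 multiplications
Savings: 1000000 - 823543 = 176457 multiplications

Standard: 1000000 multiplications (100^3). Strassen: 823543 multiplications (7^7, after padding to 128x128). Strassen reduces 8 recursive multiplications to 7 at each level.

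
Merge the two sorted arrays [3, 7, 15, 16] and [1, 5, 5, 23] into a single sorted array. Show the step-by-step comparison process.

Merging process:

Compare 3 vs 1: take 1 from right. Merged: [1]
Compare 3 vs 5: take 3 from left. Merged: [1, 3]
Compare 7 vs 5: take 5 from right. Merged: [1, 3, 5]
Compare 7 vs 5: take 5 from right. Merged: [1, 3, 5, 5]
Compare 7 vs 23: take 7 from left. Merged: [1, 3, 5, 5, 7]
Compare 15 vs 23: take 15 from left. Merged: [1, 3, 5, 5, 7, 15]
Compare 16 vs 23: take 16 from left. Merged: [1, 3, 5, 5, 7, 15, 16]
Append remaining from right: [23]. Merged: [1, 3, 5, 5, 7, 15, 16, 23]

Final merged array: [1, 3, 5, 5, 7, 15, 16, 23]
Total comparisons: 7

The merged array is [1, 3, 5, 5, 7, 15, 16, 23], requiring 7 comparisons. The merge step runs in O(n) time where n is the total number of elements.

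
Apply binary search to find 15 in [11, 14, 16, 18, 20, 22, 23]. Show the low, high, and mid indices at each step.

Binary search for 15 in [11, 14, 16, 18, 20, 22, 23]:

lo=0, hi=6, mid=3, arr[mid]=18 -> 18 > 15, search left half
lo=0, hi=2, mid=1, arr[mid]=14 -> 14 < 15, search right half
lo=2, hi=2, mid=2, arr[mid]=16 -> 16 > 15, search left half
lo=2 > hi=1, target 15 not found

Binary search determines that 15 is not in the array after 3 comparisons. The search space was exhausted without finding the target.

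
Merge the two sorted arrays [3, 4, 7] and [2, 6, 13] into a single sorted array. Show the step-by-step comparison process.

Merging process:

Compare 3 vs 2: take 2 from right. Merged: [2]
Compare 3 vs 6: take 3 from left. Merged: [2, 3]
Compare 4 vs 6: take 4 from left. Merged: [2, 3, 4]
Compare 7 vs 6: take 6 from right. Merged: [2, 3, 4, 6]
Compare 7 vs 13: take 7 from left. Merged: [2, 3, 4, 6, 7]
Append remaining from right: [13]. Merged: [2, 3, 4, 6, 7, 13]

Final merged array: [2, 3, 4, 6, 7, 13]
Total comparisons: 5

The merged array is [2, 3, 4, 6, 7, 13], requiring 5 comparisons. The merge step runs in O(n) time where n is the total number of elements.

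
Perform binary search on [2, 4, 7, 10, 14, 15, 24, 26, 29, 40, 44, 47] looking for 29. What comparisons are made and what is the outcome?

Binary search for 29 in [2, 4, 7, 10, 14, 15, 24, 26, 29, 40, 44, 47]:

lo=0, hi=11, mid=5, arr[mid]=15 -> 15 < 29, search right half
lo=6, hi=11, mid=8, arr[mid]=29 -> Found target at index 8!

Binary search finds 29 at index 8 after 2 comparisons. The search repeatedly halves the search space by comparing with the middle element.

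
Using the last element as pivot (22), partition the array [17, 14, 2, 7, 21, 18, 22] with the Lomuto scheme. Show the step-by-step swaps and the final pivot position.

Lomuto partition with pivot = 22:

Initial array: [17, 14, 2, 7, 21, 18, 22]

arr[0]=17 <= 22: swap with position 0, array becomes [17, 14, 2, 7, 21, 18, 22]
arr[1]=14 <= 22: swap with position 1, array becomes [17, 14, 2, 7, 21, 18, 22]
arr[2]=2 <= 22: swap with position 2, array becomes [17, 14, 2, 7, 21, 18, 22]
arr[3]=7 <= 22: swap with position 3, array becomes [17, 14, 2, 7, 21, 18, 22]
arr[4]=21 <= 22: swap with position 4, array becomes [17, 14, 2, 7, 21, 18, 22]
arr[5]=18 <= 22: swap with position 5, array becomes [17, 14, 2, 7, 21, 18, 22]

Place pivot at position 6: [17, 14, 2, 7, 21, 18, 22]
Pivot position: 6

After partitioning with pivot 22, the array becomes [17, 14, 2, 7, 21, 18, 22]. The pivot is placed at index 6. All elements to the left of the pivot are <= 22, and all elements to the right are > 22.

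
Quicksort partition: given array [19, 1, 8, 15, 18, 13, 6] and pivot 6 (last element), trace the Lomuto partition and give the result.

Lomuto partition with pivot = 6:

Initial array: [19, 1, 8, 15, 18, 13, 6]

arr[0]=19 > 6: no swap
arr[1]=1 <= 6: swap with position 0, array becomes [1, 19, 8, 15, 18, 13, 6]
arr[2]=8 > 6: no swap
arr[3]=15 > 6: no swap
arr[4]=18 > 6: no swap
arr[5]=13 > 6: no swap

Place pivot at position 1: [1, 6, 8, 15, 18, 13, 19]
Pivot position: 1

After partitioning with pivot 6, the array becomes [1, 6, 8, 15, 18, 13, 19]. The pivot is placed at index 1. All elements to the left of the pivot are <= 6, and all elements to the right are > 6.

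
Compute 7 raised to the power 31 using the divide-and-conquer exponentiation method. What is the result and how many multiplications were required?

Computing 7^31 by squaring (build up from 7^1; each line after the first costs one multiplication):

7^1 = 7
7^2 = (7^1)^2 = 7^2 = 49
7^3 = 7 * 7^2 = 7 * 49 = 343
7^6 = (7^3)^2 = 343^2 = 117649
7^7 = 7 * 7^6 = 7 * 117649 = 823543
7^14 = (7^7)^2 = 823543^2 = 678223072849
7^15 = 7 * 7^14 = 7 * 678223072849 = 4747561509943
7^30 = (7^15)^2 = 4747561509943^2 = 22539340290692258087863249
7^31 = 7 * 7^30 = 7 * 22539340290692258087863249 = 157775382034845806615042743

Result: 157775382034845806615042743
Multiplications needed: 8 (8 lines after 7^1)

7^31 = 157775382034845806615042743. Using exponentiation by squaring, this requires 8 multiplications. The key idea: if the exponent is even, square the half-power; if odd, multiply by the base once.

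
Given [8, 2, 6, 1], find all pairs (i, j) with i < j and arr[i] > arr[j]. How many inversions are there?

Finding inversions in [8, 2, 6, 1]:

(0, 1): arr[0]=8 > arr[1]=2
(0, 2): arr[0]=8 > arr[2]=6
(0, 3): arr[0]=8 > arr[3]=1
(1, 3): arr[1]=2 > arr[3]=1
(2, 3): arr[2]=6 > arr[3]=1

Total inversions: 5

The array has 5 inversion(s): (0,1), (0,2), (0,3), (1,3), (2,3). Each pair (i,j) satisfies i < j and arr[i] > arr[j].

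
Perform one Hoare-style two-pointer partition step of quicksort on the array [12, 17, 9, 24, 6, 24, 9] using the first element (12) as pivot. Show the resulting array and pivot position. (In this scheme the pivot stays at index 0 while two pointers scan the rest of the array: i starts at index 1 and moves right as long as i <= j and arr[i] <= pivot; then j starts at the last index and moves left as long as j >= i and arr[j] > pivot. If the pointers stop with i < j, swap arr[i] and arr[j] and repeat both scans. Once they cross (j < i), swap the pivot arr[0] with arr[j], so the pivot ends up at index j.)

Hoare-style two-pointer partition with pivot = 12:

Initial array: [12, 17, 9, 24, 6, 24, 9]

Pointers start at i = 1, j = 6.
i stops at index 1 (arr[1]=17 > 12), j stops at index 6 (arr[6]=9 <= 12): swap arr[1] and arr[6], array becomes [12, 9, 9, 24, 6, 24, 17]
i stops at index 3 (arr[3]=24 > 12), j stops at index 4 (arr[4]=6 <= 12): swap arr[3] and arr[4], array becomes [12, 9, 9, 6, 24, 24, 17]
i ends at 4, j ends at 3: the pointers have crossed (j < i), so scanning stops.

Swap pivot arr[0] with arr[3] to place pivot at position 3: [6, 9, 9, 12, 24, 24, 17]
Pivot position: 3

After partitioning with pivot 12, the array becomes [6, 9, 9, 12, 24, 24, 17]. The pivot is placed at index 3. All elements to the left of the pivot are <= 12, and all elements to the right are > 12.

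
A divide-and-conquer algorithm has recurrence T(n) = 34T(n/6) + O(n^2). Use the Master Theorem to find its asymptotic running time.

Master Theorem for T(n) = 34T(n/6) + O(n^2):

a = 34, b = 6, c = 2
log_b(a) = log_6(34) = 1.9681

Case 3: c = 2 > log_6(34) = 1.9681
T(n) = O(n^2) = O(n^2)

For T(n) = 34T(n/6) + O(n^2): log_6(34) = 1.9681. This is Case 3 of the Master Theorem (c > log_b(a), work dominated by root), giving O(n^2).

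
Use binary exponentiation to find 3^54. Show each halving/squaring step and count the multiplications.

Computing 3^54 by squaring (build up from 3^1; each line after the first costs one multiplication):

3^1 = 3
3^2 = (3^1)^2 = 3^2 = 9
3^3 = 3 * 3^2 = 3 * 9 = 27
3^6 = (3^3)^2 = 27^2 = 729
3^12 = (3^6)^2 = 729^2 = 531441
3^13 = 3 * 3^12 = 3 * 531441 = 1594323
3^26 = (3^13)^2 = 1594323^2 = 2541865828329
3^27 = 3 * 3^26 = 3 * 2541865828329 = 7625597484987
3^54 = (3^27)^2 = 7625597484987^2 = 58149737003040059690390169

Result: 58149737003040059690390169
Multiplications needed: 8 (8 lines after 3^1)

3^54 = 58149737003040059690390169. Using exponentiation by squaring, this requires 8 multiplications. The key idea: if the exponent is even, square the half-power; if odd, multiply by the base once.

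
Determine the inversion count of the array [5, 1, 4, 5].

Finding inversions in [5, 1, 4, 5]:

(0, 1): arr[0]=5 > arr[1]=1
(0, 2): arr[0]=5 > arr[2]=4

Total inversions: 2

The array has 2 inversion(s): (0,1), (0,2). Each pair (i,j) satisfies i < j and arr[i] > arr[j].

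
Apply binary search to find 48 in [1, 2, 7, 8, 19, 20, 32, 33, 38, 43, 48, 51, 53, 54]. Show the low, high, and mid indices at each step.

Binary search for 48 in [1, 2, 7, 8, 19, 20, 32, 33, 38, 43, 48, 51, 53, 54]:

lo=0, hi=13, mid=6, arr[mid]=32 -> 32 < 48, search right half
lo=7, hi=13, mid=10, arr[mid]=48 -> Found target at index 10!

Binary search finds 48 at index 10 after 2 comparisons. The search repeatedly halves the search space by comparing with the middle element.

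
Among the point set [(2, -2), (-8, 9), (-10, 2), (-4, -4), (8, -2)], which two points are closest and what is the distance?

Computing all pairwise distances among 5 points:

d((2, -2), (-8, 9)) = 14.8661
d((2, -2), (-10, 2)) = 12.6491
d((2, -2), (-4, -4)) = 6.3246
d((2, -2), (8, -2)) = 6.0 <-- minimum
d((-8, 9), (-10, 2)) = 7.2801
d((-8, 9), (-4, -4)) = 13.6015
d((-8, 9), (8, -2)) = 19.4165
d((-10, 2), (-4, -4)) = 8.4853
d((-10, 2), (8, -2)) = 18.4391
d((-4, -4), (8, -2)) = 12.1655

Closest pair: (2, -2) and (8, -2) with distance 6.0

The closest pair is (2, -2) and (8, -2) with Euclidean distance 6.0. For 5 points, brute-force pairwise comparison is shown above. For large n, the divide-and-conquer algorithm (sort by x, recurse on halves, check the dividing strip) achieves O(n log n).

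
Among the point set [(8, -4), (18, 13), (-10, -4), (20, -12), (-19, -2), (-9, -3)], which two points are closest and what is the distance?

Computing all pairwise distances among 6 points:

d((8, -4), (18, 13)) = 19.7231
d((8, -4), (-10, -4)) = 18.0
d((8, -4), (20, -12)) = 14.4222
d((8, -4), (-19, -2)) = 27.074
d((8, -4), (-9, -3)) = 17.0294
d((18, 13), (-10, -4)) = 32.7567
d((18, 13), (20, -12)) = 25.0799
d((18, 13), (-19, -2)) = 39.9249
d((18, 13), (-9, -3)) = 31.3847
d((-10, -4), (20, -12)) = 31.0483
d((-10, -4), (-19, -2)) = 9.2195
d((-10, -4), (-9, -3)) = 1.4142 <-- minimum
d((20, -12), (-19, -2)) = 40.2616
d((20, -12), (-9, -3)) = 30.3645
d((-19, -2), (-9, -3)) = 10.0499

Closest pair: (-10, -4) and (-9, -3) with distance 1.4142

The closest pair is (-10, -4) and (-9, -3) with Euclidean distance 1.4142. For 6 points, brute-force pairwise comparison is shown above. For large n, the divide-and-conquer algorithm (sort by x, recurse on halves, check the dividing strip) achieves O(n log n).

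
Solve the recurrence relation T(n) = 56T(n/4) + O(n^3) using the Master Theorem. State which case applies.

Master Theorem for T(n) = 56T(n/4) + O(n^3):

a = 56, b = 4, c = 3
log_b(a) = log_4(56) = 2.9037

Case 3: c = 3 > log_4(56) = 2.9037
T(n) = O(n^3) = O(n^3)

For T(n) = 56T(n/4) + O(n^3): log_4(56) = 2.9037. This is Case 3 of the Master Theorem (c > log_b(a), work dominated by root), giving O(n^3).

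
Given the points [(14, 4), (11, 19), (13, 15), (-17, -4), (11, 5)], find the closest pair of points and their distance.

Computing all pairwise distances among 5 points:

d((14, 4), (11, 19)) = 15.2971
d((14, 4), (13, 15)) = 11.0454
d((14, 4), (-17, -4)) = 32.0156
d((14, 4), (11, 5)) = 3.1623 <-- minimum
d((11, 19), (13, 15)) = 4.4721
d((11, 19), (-17, -4)) = 36.2353
d((11, 19), (11, 5)) = 14.0
d((13, 15), (-17, -4)) = 35.5106
d((13, 15), (11, 5)) = 10.198
d((-17, -4), (11, 5)) = 29.4109

Closest pair: (14, 4) and (11, 5) with distance 3.1623

The closest pair is (14, 4) and (11, 5) with Euclidean distance 3.1623. For 5 points, brute-force pairwise comparison is shown above. For large n, the divide-and-conquer algorithm (sort by x, recurse on halves, check the dividing strip) achieves O(n log n).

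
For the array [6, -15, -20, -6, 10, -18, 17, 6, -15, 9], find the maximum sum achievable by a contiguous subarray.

Using Kadane's algorithm on [6, -15, -20, -6, 10, -18, 17, 6, -15, 9]:

Scanning through the array:
Position 1 (value -15): max_ending_here = -9, max_so_far = 6
Position 2 (value -20): max_ending_here = -20, max_so_far = 6
Position 3 (value -6): max_ending_here = -6, max_so_far = 6
Position 4 (value 10): max_ending_here = 10, max_so_far = 10
Position 5 (value -18): max_ending_here = -8, max_so_far = 10
Position 6 (value 17): max_ending_here = 17, max_so_far = 17
Position 7 (value 6): max_ending_here = 23, max_so_far = 23
Position 8 (value -15): max_ending_here = 8, max_so_far = 23
Position 9 (value 9): max_ending_here = 17, max_so_far = 23

Maximum subarray: [17, 6]
Maximum sum: 23

The maximum subarray is [17, 6] with sum 23. This subarray runs from index 6 to index 7.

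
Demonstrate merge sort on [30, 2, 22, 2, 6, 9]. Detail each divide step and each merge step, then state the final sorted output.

Merge sort trace:

Split: [30, 2, 22, 2, 6, 9] -> [30, 2, 22] and [2, 6, 9]
  Split: [30, 2, 22] -> [30] and [2, 22]
    Split: [2, 22] -> [2] and [22]
    Merge: [2] + [22] -> [2, 22]
  Merge: [30] + [2, 22] -> [2, 22, 30]
  Split: [2, 6, 9] -> [2] and [6, 9]
    Split: [6, 9] -> [6] and [9]
    Merge: [6] + [9] -> [6, 9]
  Merge: [2] + [6, 9] -> [2, 6, 9]
Merge: [2, 22, 30] + [2, 6, 9] -> [2, 2, 6, 9, 22, 30]

Final sorted array: [2, 2, 6, 9, 22, 30]

The merge sort proceeds by recursively splitting the array and merging sorted halves.
After all merges, the sorted array is [2, 2, 6, 9, 22, 30].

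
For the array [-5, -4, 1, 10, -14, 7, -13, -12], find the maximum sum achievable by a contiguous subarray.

Using Kadane's algorithm on [-5, -4, 1, 10, -14, 7, -13, -12]:

Scanning through the array:
Position 1 (value -4): max_ending_here = -4, max_so_far = -4
Position 2 (value 1): max_ending_here = 1, max_so_far = 1
Position 3 (value 10): max_ending_here = 11, max_so_far = 11
Position 4 (value -14): max_ending_here = -3, max_so_far = 11
Position 5 (value 7): max_ending_here = 7, max_so_far = 11
Position 6 (value -13): max_ending_here = -6, max_so_far = 11
Position 7 (value -12): max_ending_here = -12, max_so_far = 11

Maximum subarray: [1, 10]
Maximum sum: 11

The maximum subarray is [1, 10] with sum 11. This subarray runs from index 2 to index 3.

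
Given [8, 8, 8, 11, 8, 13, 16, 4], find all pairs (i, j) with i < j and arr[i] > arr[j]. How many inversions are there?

Finding inversions in [8, 8, 8, 11, 8, 13, 16, 4]:

(0, 7): arr[0]=8 > arr[7]=4
(1, 7): arr[1]=8 > arr[7]=4
(2, 7): arr[2]=8 > arr[7]=4
(3, 4): arr[3]=11 > arr[4]=8
(3, 7): arr[3]=11 > arr[7]=4
(4, 7): arr[4]=8 > arr[7]=4
(5, 7): arr[5]=13 > arr[7]=4
(6, 7): arr[6]=16 > arr[7]=4

Total inversions: 8

The array has 8 inversion(s): (0,7), (1,7), (2,7), (3,4), (3,7), (4,7), (5,7), (6,7). Each pair (i,j) satisfies i < j and arr[i] > arr[j].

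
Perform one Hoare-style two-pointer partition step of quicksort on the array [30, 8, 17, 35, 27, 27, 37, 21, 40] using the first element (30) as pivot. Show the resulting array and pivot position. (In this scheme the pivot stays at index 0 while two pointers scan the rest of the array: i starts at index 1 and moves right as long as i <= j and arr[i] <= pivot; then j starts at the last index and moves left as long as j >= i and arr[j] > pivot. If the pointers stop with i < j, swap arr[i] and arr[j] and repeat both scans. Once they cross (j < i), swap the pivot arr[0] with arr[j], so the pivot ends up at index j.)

Hoare-style two-pointer partition with pivot = 30:

Initial array: [30, 8, 17, 35, 27, 27, 37, 21, 40]

Pointers start at i = 1, j = 8.
i stops at index 3 (arr[3]=35 > 30), j stops at index 7 (arr[7]=21 <= 30): swap arr[3] and arr[7], array becomes [30, 8, 17, 21, 27, 27, 37, 35, 40]
i ends at 6, j ends at 5: the pointers have crossed (j < i), so scanning stops.

Swap pivot arr[0] with arr[5] to place pivot at position 5: [27, 8, 17, 21, 27, 30, 37, 35, 40]
Pivot position: 5

After partitioning with pivot 30, the array becomes [27, 8, 17, 21, 27, 30, 37, 35, 40]. The pivot is placed at index 5. All elements to the left of the pivot are <= 30, and all elements to the right are > 30.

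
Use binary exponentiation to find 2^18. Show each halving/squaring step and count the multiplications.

Computing 2^18 by squaring (build up from 2^1; each line after the first costs one multiplication):

2^1 = 2
2^2 = (2^1)^2 = 2^2 = 4
2^4 = (2^2)^2 = 4^2 = 16
2^8 = (2^4)^2 = 16^2 = 256
2^9 = 2 * 2^8 = 2 * 256 = 512
2^18 = (2^9)^2 = 512^2 = 262144

Result: 262144
Multiplications needed: 5 (5 lines after 2^1)

2^18 = 262144. Using exponentiation by squaring, this requires 5 multiplications. The key idea: if the exponent is even, square the half-power; if odd, multiply by the base once.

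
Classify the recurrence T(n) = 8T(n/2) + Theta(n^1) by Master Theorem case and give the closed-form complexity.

Master Theorem for T(n) = 8T(n/2) + O(n^1):

a = 8, b = 2, c = 1
log_b(a) = log_2(8) = 3.0000

Case 1: c = 1 < log_2(8) = 3.0000
T(n) = O(n^(log_2 8)) = O(n^3)

For T(n) = 8T(n/2) + O(n^1): log_2(8) = 3.0000. This is Case 1 of the Master Theorem (c < log_b(a), work dominated by leaves), giving O(n^3).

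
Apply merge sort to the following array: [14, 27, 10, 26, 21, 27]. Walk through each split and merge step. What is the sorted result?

Merge sort trace:

Split: [14, 27, 10, 26, 21, 27] -> [14, 27, 10] and [26, 21, 27]
  Split: [14, 27, 10] -> [14] and [27, 10]
    Split: [27, 10] -> [27] and [10]
    Merge: [27] + [10] -> [10, 27]
  Merge: [14] + [10, 27] -> [10, 14, 27]
  Split: [26, 21, 27] -> [26] and [21, 27]
    Split: [21, 27] -> [21] and [27]
    Merge: [21] + [27] -> [21, 27]
  Merge: [26] + [21, 27] -> [21, 26, 27]
Merge: [10, 14, 27] + [21, 26, 27] -> [10, 14, 21, 26, 27, 27]

Final sorted array: [10, 14, 21, 26, 27, 27]

The merge sort proceeds by recursively splitting the array and merging sorted halves.
After all merges, the sorted array is [10, 14, 21, 26, 27, 27].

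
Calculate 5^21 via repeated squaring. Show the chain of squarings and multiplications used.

Computing 5^21 by squaring (build up from 5^1; each line after the first costs one multiplication):

5^1 = 5
5^2 = (5^1)^2 = 5^2 = 25
5^4 = (5^2)^2 = 25^2 = 625
5^5 = 5 * 5^4 = 5 * 625 = 3125
5^10 = (5^5)^2 = 3125^2 = 9765625
5^20 = (5^10)^2 = 9765625^2 = 95367431640625
5^21 = 5 * 5^20 = 5 * 95367431640625 = 476837158203125

Result: 476837158203125
Multiplications needed: 6 (6 lines after 5^1)

5^21 = 476837158203125. Using exponentiation by squaring, this requires 6 multiplications. The key idea: if the exponent is even, square the half-power; if odd, multiply by the base once.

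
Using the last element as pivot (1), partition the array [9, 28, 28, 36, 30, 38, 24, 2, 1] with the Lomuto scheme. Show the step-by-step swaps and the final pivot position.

Lomuto partition with pivot = 1:

Initial array: [9, 28, 28, 36, 30, 38, 24, 2, 1]

arr[0]=9 > 1: no swap
arr[1]=28 > 1: no swap
arr[2]=28 > 1: no swap
arr[3]=36 > 1: no swap
arr[4]=30 > 1: no swap
arr[5]=38 > 1: no swap
arr[6]=24 > 1: no swap
arr[7]=2 > 1: no swap

Place pivot at position 0: [1, 28, 28, 36, 30, 38, 24, 2, 9]
Pivot position: 0

After partitioning with pivot 1, the array becomes [1, 28, 28, 36, 30, 38, 24, 2, 9]. The pivot is placed at index 0. All elements to the left of the pivot are <= 1, and all elements to the right are > 1.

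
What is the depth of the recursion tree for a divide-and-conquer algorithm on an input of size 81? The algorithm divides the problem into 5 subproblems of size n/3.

For divide and conquer with division factor 3:

Problem sizes at each level:
Level 0: 81
Level 1: 27
Level 2: 9
Level 3: 3
Level 4: 1

The root is level 0 and the size-1 base case is level 4 (the tree spans levels 0 through 4, i.e. 5 levels counting the root), so the depth is the number of divisions: log_3(81) = 4

The recursion tree depth is log_3(81) = 4. At each level, the problem size is divided by 3, so it takes 4 divisions to reduce to a base case of size 1. The algorithm makes 5 recursive calls at each level.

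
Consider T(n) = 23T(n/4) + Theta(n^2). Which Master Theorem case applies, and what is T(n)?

Master Theorem for T(n) = 23T(n/4) + O(n^2):

a = 23, b = 4, c = 2
log_b(a) = log_4(23) = 2.2618

Case 1: c = 2 < log_4(23) = 2.2618
T(n) = O(n^(log_4 23))

For T(n) = 23T(n/4) + O(n^2): log_4(23) = 2.2618. This is Case 1 of the Master Theorem (c < log_b(a), work dominated by leaves), giving O(n^(log_4 23)).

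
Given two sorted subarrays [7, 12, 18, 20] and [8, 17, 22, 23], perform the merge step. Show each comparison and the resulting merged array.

Merging process:

Compare 7 vs 8: take 7 from left. Merged: [7]
Compare 12 vs 8: take 8 from right. Merged: [7, 8]
Compare 12 vs 17: take 12 from left. Merged: [7, 8, 12]
Compare 18 vs 17: take 17 from right. Merged: [7, 8, 12, 17]
Compare 18 vs 22: take 18 from left. Merged: [7, 8, 12, 17, 18]
Compare 20 vs 22: take 20 from left. Merged: [7, 8, 12, 17, 18, 20]
Append remaining from right: [22, 23]. Merged: [7, 8, 12, 17, 18, 20, 22, 23]

Final merged array: [7, 8, 12, 17, 18, 20, 22, 23]
Total comparisons: 6

The merged array is [7, 8, 12, 17, 18, 20, 22, 23], requiring 6 comparisons. The merge step runs in O(n) time where n is the total number of elements.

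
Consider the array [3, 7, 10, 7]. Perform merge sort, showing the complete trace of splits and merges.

Merge sort trace:

Split: [3, 7, 10, 7] -> [3, 7] and [10, 7]
  Split: [3, 7] -> [3] and [7]
  Merge: [3] + [7] -> [3, 7]
  Split: [10, 7] -> [10] and [7]
  Merge: [10] + [7] -> [7, 10]
Merge: [3, 7] + [7, 10] -> [3, 7, 7, 10]

Final sorted array: [3, 7, 7, 10]

The merge sort proceeds by recursively splitting the array and merging sorted halves.
After all merges, the sorted array is [3, 7, 7, 10].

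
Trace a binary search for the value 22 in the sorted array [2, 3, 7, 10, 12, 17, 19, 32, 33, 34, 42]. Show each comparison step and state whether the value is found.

Binary search for 22 in [2, 3, 7, 10, 12, 17, 19, 32, 33, 34, 42]:

lo=0, hi=10, mid=5, arr[mid]=17 -> 17 < 22, search right half
lo=6, hi=10, mid=8, arr[mid]=33 -> 33 > 22, search left half
lo=6, hi=7, mid=6, arr[mid]=19 -> 19 < 22, search right half
lo=7, hi=7, mid=7, arr[mid]=32 -> 32 > 22, search left half
lo=7 > hi=6, target 22 not found

Binary search determines that 22 is not in the array after 4 comparisons. The search space was exhausted without finding the target.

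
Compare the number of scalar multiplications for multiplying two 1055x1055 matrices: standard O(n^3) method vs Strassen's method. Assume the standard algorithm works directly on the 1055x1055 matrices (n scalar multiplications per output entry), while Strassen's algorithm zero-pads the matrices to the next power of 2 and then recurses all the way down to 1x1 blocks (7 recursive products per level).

Matrix multiplication for 1055x1055 matrices:

Strassen's algorithm requires power-of-2 dimensions. Pad 1055x1055 to 2048x2048 (next power of 2).

Standard algorithm: 1055^3 = 1174241375 multiplications
Strassen's algorithm: 7^(log2(2048)) = 7^11 = 1977326743 multiplications
Difference: 1174241375 - 1977326743 = -803085368 (Strassen uses MORE here due to padding overhead — for small or just-over-power-of-2 n, padding can outweigh the per-level savings)

Standard: 1174241375 multiplications (1055^3). Strassen: 1977326743 multiplications (7^11, after padding to 2048x2048). Strassen reduces 8 recursive multiplications to 7 at each level.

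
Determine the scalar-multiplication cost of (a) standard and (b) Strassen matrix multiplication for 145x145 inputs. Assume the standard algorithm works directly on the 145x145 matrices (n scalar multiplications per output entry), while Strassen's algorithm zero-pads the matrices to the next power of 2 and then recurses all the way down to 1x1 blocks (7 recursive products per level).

Matrix multiplication for 145x145 matrices:

Strassen's algorithm requires power-of-2 dimensions. Pad 145x145 to 256x256 (next power of 2).

Standard algorithm: 145^3 = 3048625 multiplications
Strassen's algorithm: 7^(log2(256)) = 7^8 = 5764801 multiplications
Difference: 3048625 - 5764801 = -2716176 (Strassen uses MORE here due to padding overhead — for small or just-over-power-of-2 n, padding can outweigh the per-level savings)

Standard: 3048625 multiplications (145^3). Strassen: 5764801 multiplications (7^8, after padding to 256x256). Strassen reduces 8 recursive multiplications to 7 at each level.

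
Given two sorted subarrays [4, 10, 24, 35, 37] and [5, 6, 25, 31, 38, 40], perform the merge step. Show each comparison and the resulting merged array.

Merging process:

Compare 4 vs 5: take 4 from left. Merged: [4]
Compare 10 vs 5: take 5 from right. Merged: [4, 5]
Compare 10 vs 6: take 6 from right. Merged: [4, 5, 6]
Compare 10 vs 25: take 10 from left. Merged: [4, 5, 6, 10]
Compare 24 vs 25: take 24 from left. Merged: [4, 5, 6, 10, 24]
Compare 35 vs 25: take 25 from right. Merged: [4, 5, 6, 10, 24, 25]
Compare 35 vs 31: take 31 from right. Merged: [4, 5, 6, 10, 24, 25, 31]
Compare 35 vs 38: take 35 from left. Merged: [4, 5, 6, 10, 24, 25, 31, 35]
Compare 37 vs 38: take 37 from left. Merged: [4, 5, 6, 10, 24, 25, 31, 35, 37]
Append remaining from right: [38, 40]. Merged: [4, 5, 6, 10, 24, 25, 31, 35, 37, 38, 40]

Final merged array: [4, 5, 6, 10, 24, 25, 31, 35, 37, 38, 40]
Total comparisons: 9

The merged array is [4, 5, 6, 10, 24, 25, 31, 35, 37, 38, 40], requiring 9 comparisons. The merge step runs in O(n) time where n is the total number of elements.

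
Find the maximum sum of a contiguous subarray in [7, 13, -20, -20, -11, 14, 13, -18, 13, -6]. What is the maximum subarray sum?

Using Kadane's algorithm on [7, 13, -20, -20, -11, 14, 13, -18, 13, -6]:

Scanning through the array:
Position 1 (value 13): max_ending_here = 20, max_so_far = 20
Position 2 (value -20): max_ending_here = 0, max_so_far = 20
Position 3 (value -20): max_ending_here = -20, max_so_far = 20
Position 4 (value -11): max_ending_here = -11, max_so_far = 20
Position 5 (value 14): max_ending_here = 14, max_so_far = 20
Position 6 (value 13): max_ending_here = 27, max_so_far = 27
Position 7 (value -18): max_ending_here = 9, max_so_far = 27
Position 8 (value 13): max_ending_here = 22, max_so_far = 27
Position 9 (value -6): max_ending_here = 16, max_so_far = 27

Maximum subarray: [14, 13]
Maximum sum: 27

The maximum subarray is [14, 13] with sum 27. This subarray runs from index 5 to index 6.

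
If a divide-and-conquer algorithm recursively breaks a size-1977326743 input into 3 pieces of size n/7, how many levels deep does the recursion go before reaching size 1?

For divide and conquer with division factor 7:

Problem sizes at each level:
Level 0: 1977326743
Level 1: 282475249
Level 2: 40353607
Level 3: 5764801
Level 4: 823543
Level 5: 117649
Level 6: 16807
Level 7: 2401
Level 8: 343
Level 9: 49
Level 10: 7
Level 11: 1

The root is level 0 and the size-1 base case is level 11 (the tree spans levels 0 through 11, i.e. 12 levels counting the root), so the depth is the number of divisions: log_7(1977326743) = 11

The recursion tree depth is log_7(1977326743) = 11. At each level, the problem size is divided by 7, so it takes 11 divisions to reduce to a base case of size 1. The algorithm makes 3 recursive calls at each level.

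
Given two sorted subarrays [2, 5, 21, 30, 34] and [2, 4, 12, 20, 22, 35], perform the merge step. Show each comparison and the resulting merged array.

Merging process:

Compare 2 vs 2: take 2 from left. Merged: [2]
Compare 5 vs 2: take 2 from right. Merged: [2, 2]
Compare 5 vs 4: take 4 from right. Merged: [2, 2, 4]
Compare 5 vs 12: take 5 from left. Merged: [2, 2, 4, 5]
Compare 21 vs 12: take 12 from right. Merged: [2, 2, 4, 5, 12]
Compare 21 vs 20: take 20 from right. Merged: [2, 2, 4, 5, 12, 20]
Compare 21 vs 22: take 21 from left. Merged: [2, 2, 4, 5, 12, 20, 21]
Compare 30 vs 22: take 22 from right. Merged: [2, 2, 4, 5, 12, 20, 21, 22]
Compare 30 vs 35: take 30 from left. Merged: [2, 2, 4, 5, 12, 20, 21, 22, 30]
Compare 34 vs 35: take 34 from left. Merged: [2, 2, 4, 5, 12, 20, 21, 22, 30, 34]
Append remaining from right: [35]. Merged: [2, 2, 4, 5, 12, 20, 21, 22, 30, 34, 35]

Final merged array: [2, 2, 4, 5, 12, 20, 21, 22, 30, 34, 35]
Total comparisons: 10

The merged array is [2, 2, 4, 5, 12, 20, 21, 22, 30, 34, 35], requiring 10 comparisons. The merge step runs in O(n) time where n is the total number of elements.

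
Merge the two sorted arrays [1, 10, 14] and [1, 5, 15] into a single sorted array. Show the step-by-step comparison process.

Merging process:

Compare 1 vs 1: take 1 from left. Merged: [1]
Compare 10 vs 1: take 1 from right. Merged: [1, 1]
Compare 10 vs 5: take 5 from right. Merged: [1, 1, 5]
Compare 10 vs 15: take 10 from left. Merged: [1, 1, 5, 10]
Compare 14 vs 15: take 14 from left. Merged: [1, 1, 5, 10, 14]
Append remaining from right: [15]. Merged: [1, 1, 5, 10, 14, 15]

Final merged array: [1, 1, 5, 10, 14, 15]
Total comparisons: 5

The merged array is [1, 1, 5, 10, 14, 15], requiring 5 comparisons. The merge step runs in O(n) time where n is the total number of elements.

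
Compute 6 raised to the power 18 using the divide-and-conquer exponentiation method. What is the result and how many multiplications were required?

Computing 6^18 by squaring (build up from 6^1; each line after the first costs one multiplication):

6^1 = 6
6^2 = (6^1)^2 = 6^2 = 36
6^4 = (6^2)^2 = 36^2 = 1296
6^8 = (6^4)^2 = 1296^2 = 1679616
6^9 = 6 * 6^8 = 6 * 1679616 = 10077696
6^18 = (6^9)^2 = 10077696^2 = 101559956668416

Result: 101559956668416
Multiplications needed: 5 (5 lines after 6^1)

6^18 = 101559956668416. Using exponentiation by squaring, this requires 5 multiplications. The key idea: if the exponent is even, square the half-power; if odd, multiply by the base once.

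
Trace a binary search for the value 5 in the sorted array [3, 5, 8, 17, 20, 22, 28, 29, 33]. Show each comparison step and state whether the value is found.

Binary search for 5 in [3, 5, 8, 17, 20, 22, 28, 29, 33]:

lo=0, hi=8, mid=4, arr[mid]=20 -> 20 > 5, search left half
lo=0, hi=3, mid=1, arr[mid]=5 -> Found target at index 1!

Binary search finds 5 at index 1 after 2 comparisons. The search repeatedly halves the search space by comparing with the middle element.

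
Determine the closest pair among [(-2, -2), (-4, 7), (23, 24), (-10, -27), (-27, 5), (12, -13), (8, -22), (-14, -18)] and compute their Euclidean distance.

Computing all pairwise distances among 8 points:

d((-2, -2), (-4, 7)) = 9.2195 <-- minimum
d((-2, -2), (23, 24)) = 36.0694
d((-2, -2), (-10, -27)) = 26.2488
d((-2, -2), (-27, 5)) = 25.9615
d((-2, -2), (12, -13)) = 17.8045
d((-2, -2), (8, -22)) = 22.3607
d((-2, -2), (-14, -18)) = 20.0
d((-4, 7), (23, 24)) = 31.9061
d((-4, 7), (-10, -27)) = 34.5254
d((-4, 7), (-27, 5)) = 23.0868
d((-4, 7), (12, -13)) = 25.6125
d((-4, 7), (8, -22)) = 31.3847
d((-4, 7), (-14, -18)) = 26.9258
d((23, 24), (-10, -27)) = 60.7454
d((23, 24), (-27, 5)) = 53.4883
d((23, 24), (12, -13)) = 38.6005
d((23, 24), (8, -22)) = 48.3839
d((23, 24), (-14, -18)) = 55.9732
d((-10, -27), (-27, 5)) = 36.2353
d((-10, -27), (12, -13)) = 26.0768
d((-10, -27), (8, -22)) = 18.6815
d((-10, -27), (-14, -18)) = 9.8489
d((-27, 5), (12, -13)) = 42.9535
d((-27, 5), (8, -22)) = 44.2041
d((-27, 5), (-14, -18)) = 26.4197
d((12, -13), (8, -22)) = 9.8489
d((12, -13), (-14, -18)) = 26.4764
d((8, -22), (-14, -18)) = 22.3607

Closest pair: (-2, -2) and (-4, 7) with distance 9.2195

The closest pair is (-2, -2) and (-4, 7) with Euclidean distance 9.2195. For 8 points, brute-force pairwise comparison is shown above. For large n, the divide-and-conquer algorithm (sort by x, recurse on halves, check the dividing strip) achieves O(n log n).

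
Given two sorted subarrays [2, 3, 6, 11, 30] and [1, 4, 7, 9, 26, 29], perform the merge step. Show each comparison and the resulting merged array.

Merging process:

Compare 2 vs 1: take 1 from right. Merged: [1]
Compare 2 vs 4: take 2 from left. Merged: [1, 2]
Compare 3 vs 4: take 3 from left. Merged: [1, 2, 3]
Compare 6 vs 4: take 4 from right. Merged: [1, 2, 3, 4]
Compare 6 vs 7: take 6 from left. Merged: [1, 2, 3, 4, 6]
Compare 11 vs 7: take 7 from right. Merged: [1, 2, 3, 4, 6, 7]
Compare 11 vs 9: take 9 from right. Merged: [1, 2, 3, 4, 6, 7, 9]
Compare 11 vs 26: take 11 from left. Merged: [1, 2, 3, 4, 6, 7, 9, 11]
Compare 30 vs 26: take 26 from right. Merged: [1, 2, 3, 4, 6, 7, 9, 11, 26]
Compare 30 vs 29: take 29 from right. Merged: [1, 2, 3, 4, 6, 7, 9, 11, 26, 29]
Append remaining from left: [30]. Merged: [1, 2, 3, 4, 6, 7, 9, 11, 26, 29, 30]

Final merged array: [1, 2, 3, 4, 6, 7, 9, 11, 26, 29, 30]
Total comparisons: 10

The merged array is [1, 2, 3, 4, 6, 7, 9, 11, 26, 29, 30], requiring 10 comparisons. The merge step runs in O(n) time where n is the total number of elements.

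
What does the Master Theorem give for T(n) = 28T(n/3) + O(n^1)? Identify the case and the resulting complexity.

Master Theorem for T(n) = 28T(n/3) + O(n^1):

a = 28, b = 3, c = 1
log_b(a) = log_3(28) = 3.0331

Case 1: c = 1 < log_3(28) = 3.0331
T(n) = O(n^(log_3 28))

For T(n) = 28T(n/3) + O(n^1): log_3(28) = 3.0331. This is Case 1 of the Master Theorem (c < log_b(a), work dominated by leaves), giving O(n^(log_3 28)).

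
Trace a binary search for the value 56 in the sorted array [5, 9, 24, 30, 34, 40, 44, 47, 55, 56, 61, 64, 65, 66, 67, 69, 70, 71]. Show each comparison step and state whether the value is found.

Binary search for 56 in [5, 9, 24, 30, 34, 40, 44, 47, 55, 56, 61, 64, 65, 66, 67, 69, 70, 71]:

lo=0, hi=17, mid=8, arr[mid]=55 -> 55 < 56, search right half
lo=9, hi=17, mid=13, arr[mid]=66 -> 66 > 56, search left half
lo=9, hi=12, mid=10, arr[mid]=61 -> 61 > 56, search left half
lo=9, hi=9, mid=9, arr[mid]=56 -> Found target at index 9!

Binary search finds 56 at index 9 after 4 comparisons. The search repeatedly halves the search space by comparing with the middle element.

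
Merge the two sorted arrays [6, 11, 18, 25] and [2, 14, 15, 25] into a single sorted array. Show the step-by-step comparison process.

Merging process:

Compare 6 vs 2: take 2 from right. Merged: [2]
Compare 6 vs 14: take 6 from left. Merged: [2, 6]
Compare 11 vs 14: take 11 from left. Merged: [2, 6, 11]
Compare 18 vs 14: take 14 from right. Merged: [2, 6, 11, 14]
Compare 18 vs 15: take 15 from right. Merged: [2, 6, 11, 14, 15]
Compare 18 vs 25: take 18 from left. Merged: [2, 6, 11, 14, 15, 18]
Compare 25 vs 25: take 25 from left. Merged: [2, 6, 11, 14, 15, 18, 25]
Append remaining from right: [25]. Merged: [2, 6, 11, 14, 15, 18, 25, 25]

Final merged array: [2, 6, 11, 14, 15, 18, 25, 25]
Total comparisons: 7

The merged array is [2, 6, 11, 14, 15, 18, 25, 25], requiring 7 comparisons. The merge step runs in O(n) time where n is the total number of elements.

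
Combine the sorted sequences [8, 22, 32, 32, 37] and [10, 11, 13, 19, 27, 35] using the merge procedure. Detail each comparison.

Merging process:

Compare 8 vs 10: take 8 from left. Merged: [8]
Compare 22 vs 10: take 10 from right. Merged: [8, 10]
Compare 22 vs 11: take 11 from right. Merged: [8, 10, 11]
Compare 22 vs 13: take 13 from right. Merged: [8, 10, 11, 13]
Compare 22 vs 19: take 19 from right. Merged: [8, 10, 11, 13, 19]
Compare 22 vs 27: take 22 from left. Merged: [8, 10, 11, 13, 19, 22]
Compare 32 vs 27: take 27 from right. Merged: [8, 10, 11, 13, 19, 22, 27]
Compare 32 vs 35: take 32 from left. Merged: [8, 10, 11, 13, 19, 22, 27, 32]
Compare 32 vs 35: take 32 from left. Merged: [8, 10, 11, 13, 19, 22, 27, 32, 32]
Compare 37 vs 35: take 35 from right. Merged: [8, 10, 11, 13, 19, 22, 27, 32, 32, 35]
Append remaining from left: [37]. Merged: [8, 10, 11, 13, 19, 22, 27, 32, 32, 35, 37]

Final merged array: [8, 10, 11, 13, 19, 22, 27, 32, 32, 35, 37]
Total comparisons: 10

The merged array is [8, 10, 11, 13, 19, 22, 27, 32, 32, 35, 37], requiring 10 comparisons. The merge step runs in O(n) time where n is the total number of elements.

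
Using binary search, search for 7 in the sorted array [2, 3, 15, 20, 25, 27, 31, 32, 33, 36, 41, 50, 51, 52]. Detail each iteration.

Binary search for 7 in [2, 3, 15, 20, 25, 27, 31, 32, 33, 36, 41, 50, 51, 52]:

lo=0, hi=13, mid=6, arr[mid]=31 -> 31 > 7, search left half
lo=0, hi=5, mid=2, arr[mid]=15 -> 15 > 7, search left half
lo=0, hi=1, mid=0, arr[mid]=2 -> 2 < 7, search right half
lo=1, hi=1, mid=1, arr[mid]=3 -> 3 < 7, search right half
lo=2 > hi=1, target 7 not found

Binary search determines that 7 is not in the array after 4 comparisons. The search space was exhausted without finding the target.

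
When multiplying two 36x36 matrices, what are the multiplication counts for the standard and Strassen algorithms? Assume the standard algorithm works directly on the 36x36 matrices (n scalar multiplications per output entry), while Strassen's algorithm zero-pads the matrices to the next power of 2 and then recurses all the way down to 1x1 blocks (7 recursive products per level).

Matrix multiplication for 36x36 matrices:

Strassen's algorithm requires power-of-2 dimensions. Pad 36x36 to 64x64 (next power of 2).

Standard algorithm: 36^3 = 46656 multiplications
Strassen's algorithm: 7^(log2(64)) = 7^6 = 117649 multiplications
Difference: 46656 - 117649 = -70993 (Strassen uses MORE here due to padding overhead — for small or just-over-power-of-2 n, padding can outweigh the per-level savings)

Standard: 46656 multiplications (36^3). Strassen: 117649 multiplications (7^6, after padding to 64x64). Strassen reduces 8 recursive multiplications to 7 at each level.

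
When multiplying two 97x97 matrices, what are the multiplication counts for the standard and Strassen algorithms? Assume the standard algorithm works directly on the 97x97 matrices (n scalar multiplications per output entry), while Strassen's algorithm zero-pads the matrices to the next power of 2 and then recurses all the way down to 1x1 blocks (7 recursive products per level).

Matrix multiplication for 97x97 matrices:

Strassen's algorithm requires power-of-2 dimensions. Pad 97x97 to 128x128 (next power of 2).

Standard algorithm: 97^3 = 912673 multiplications
Strassen's algorithm: 7^(log2(128)) = 7^7 = 823543 multiplications
Savings: 912673 - 823543 = 89130 multiplications

Standard: 912673 multiplications (97^3). Strassen: 823543 multiplications (7^7, after padding to 128x128). Strassen reduces 8 recursive multiplications to 7 at each level.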